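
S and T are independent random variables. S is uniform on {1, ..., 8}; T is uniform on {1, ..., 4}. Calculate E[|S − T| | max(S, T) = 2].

P(max(S, T) = 2) = 3/32.
Summing |S−T|·P(x,y) over outcomes with max(S, T) = 2 gives 1/16.
E[|S − T| | max(S, T) = 2] = (1/16) / (3/32) = 2/3.

2/3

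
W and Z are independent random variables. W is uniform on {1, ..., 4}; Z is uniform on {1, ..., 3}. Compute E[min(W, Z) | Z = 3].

Outcomes with Z = 3: (1,3), (2,3), (3,3), (4,3), each with probability 1/12.
E[min(W, Z) | Z = 3] = (1 + 2 + 3 + 3) / 4 = 9/4.

9/4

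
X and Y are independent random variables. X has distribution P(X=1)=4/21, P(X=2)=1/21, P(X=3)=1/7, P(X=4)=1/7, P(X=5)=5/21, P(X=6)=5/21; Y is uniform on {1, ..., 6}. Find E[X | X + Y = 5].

27/11

P(X + Y = 5) = 11/126.
Summing X·P(x,y) over outcomes with X + Y = 5 gives 3/14.
E[X | X + Y = 5] = (3/14) / (11/126) = 27/11.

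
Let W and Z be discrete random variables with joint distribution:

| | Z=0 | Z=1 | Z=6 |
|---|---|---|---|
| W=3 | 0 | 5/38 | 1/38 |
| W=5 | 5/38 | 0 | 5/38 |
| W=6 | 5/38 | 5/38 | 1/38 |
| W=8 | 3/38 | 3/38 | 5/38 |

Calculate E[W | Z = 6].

P(Z = 6) = 6/19.
Σ W·P over the event = 3·(1/38) + 5·(5/38) + 6·(1/38) + 8·(5/38) = 37/19.
E[W | Z = 6] = (37/19) / (6/19) = 37/6.

37/6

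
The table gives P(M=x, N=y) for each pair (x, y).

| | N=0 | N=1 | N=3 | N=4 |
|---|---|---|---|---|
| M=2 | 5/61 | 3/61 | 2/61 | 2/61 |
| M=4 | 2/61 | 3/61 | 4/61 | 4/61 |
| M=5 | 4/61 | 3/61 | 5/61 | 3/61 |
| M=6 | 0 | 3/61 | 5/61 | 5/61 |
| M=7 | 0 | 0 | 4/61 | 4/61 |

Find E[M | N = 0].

38/11

P(N = 0) = 11/61.
Summing M·P(M=x,N=y) over the conditioning event gives 38/61.
E[M | N = 0] = (38/61) / (11/61) = 38/11.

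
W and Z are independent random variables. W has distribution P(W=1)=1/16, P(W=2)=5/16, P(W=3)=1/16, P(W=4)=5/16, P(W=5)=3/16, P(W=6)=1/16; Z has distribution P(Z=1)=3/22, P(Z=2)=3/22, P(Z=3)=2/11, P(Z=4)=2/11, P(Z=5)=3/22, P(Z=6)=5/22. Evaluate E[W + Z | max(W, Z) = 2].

P(max(W, Z) = 2) = 3/32.
Summing (W+Z)·P(x,y) over outcomes with max(W, Z) = 2 gives 57/176.
E[W + Z | max(W, Z) = 2] = (57/176) / (3/32) = 38/11.

38/11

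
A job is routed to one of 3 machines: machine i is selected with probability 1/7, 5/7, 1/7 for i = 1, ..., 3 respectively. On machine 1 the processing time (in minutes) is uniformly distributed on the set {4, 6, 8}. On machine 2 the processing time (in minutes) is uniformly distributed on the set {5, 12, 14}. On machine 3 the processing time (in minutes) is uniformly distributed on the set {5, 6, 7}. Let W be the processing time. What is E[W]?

191/21

E[W | machine 1] = (4+6+8)/3 = 6.
E[W | machine 2] = (5+12+14)/3 = 31/3.
E[W | machine 3] = (5+6+7)/3 = 6.
By the law of total expectation,
E[W] = (1/7)·(6) + (5/7)·(31/3) + (1/7)·(6) = 191/21.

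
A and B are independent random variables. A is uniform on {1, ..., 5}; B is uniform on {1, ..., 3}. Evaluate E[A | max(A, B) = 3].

12/5

P(max(A, B) = 3) = 1/3.
Summing A·P(x,y) over outcomes with max(A, B) = 3 gives 4/5.
E[A | max(A, B) = 3] = (4/5) / (1/3) = 12/5.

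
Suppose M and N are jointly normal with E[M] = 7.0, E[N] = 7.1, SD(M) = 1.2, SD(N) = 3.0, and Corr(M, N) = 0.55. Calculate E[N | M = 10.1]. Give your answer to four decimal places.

E[N | M=x] = μ_N + ρ(σ_N/σ_M)(x − μ_M) for jointly normal variables.
E[N | M=10.1] = 7.1 + (0.55)·(3.0/1.2)·(10.1 − (7.0)) = 7.1 + (1.375)·(3.1) = 11.3625.

11.3625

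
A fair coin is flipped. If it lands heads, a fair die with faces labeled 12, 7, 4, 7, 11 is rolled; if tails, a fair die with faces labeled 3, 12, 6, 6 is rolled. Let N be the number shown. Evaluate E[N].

E[N | heads] = (12+7+4+7+11)/5 = 41/5.
E[N | tails] = (3+12+6+6)/4 = 27/4.
By the law of total expectation,
E[N] = (1/2)·(41/5) + (1/2)·(27/4) = 299/40.

299/40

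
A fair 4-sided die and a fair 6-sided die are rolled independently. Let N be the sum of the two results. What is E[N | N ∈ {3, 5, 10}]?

36/7

P(N ∈ {3, 5, 10}) = 7/24.
Σ over the event: 3·1/12 + 5·1/6 + 10·1/24 = 3/2.
E[N | N ∈ {3, 5, 10}] = (3/2) / (7/24) = 36/7.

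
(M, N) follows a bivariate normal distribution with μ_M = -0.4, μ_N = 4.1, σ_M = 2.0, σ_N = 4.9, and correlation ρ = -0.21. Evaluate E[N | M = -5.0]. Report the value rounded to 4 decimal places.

6.4667

The regression of N on M has slope ρ·σ_N/σ_M and passes through (μ_M, μ_N).
E[N | M=-5.0] = 4.1 + (-0.21)·(4.9/2.0)·(-5.0 − (-0.4)) = 4.1 + (-0.5145)·(-4.6) = 6.4667.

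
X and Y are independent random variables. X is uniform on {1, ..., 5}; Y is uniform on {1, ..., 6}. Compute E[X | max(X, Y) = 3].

Outcomes with max(X, Y) = 3: (1,3), (2,3), (3,1), (3,2), (3,3), each with probability 1/30.
E[X | max(X, Y) = 3] = (1 + 2 + 3 + 3 + 3) / 5 = 12/5.

12/5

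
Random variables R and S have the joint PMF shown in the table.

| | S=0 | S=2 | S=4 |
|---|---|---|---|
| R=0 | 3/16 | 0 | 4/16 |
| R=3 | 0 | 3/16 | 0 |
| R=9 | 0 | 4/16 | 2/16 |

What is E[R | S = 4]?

3

P(S = 4) = 3/8.
Σ R·P over the event = 0·(4/16) + 9·(2/16) = 9/8.
E[R | S = 4] = (9/8) / (3/8) = 3.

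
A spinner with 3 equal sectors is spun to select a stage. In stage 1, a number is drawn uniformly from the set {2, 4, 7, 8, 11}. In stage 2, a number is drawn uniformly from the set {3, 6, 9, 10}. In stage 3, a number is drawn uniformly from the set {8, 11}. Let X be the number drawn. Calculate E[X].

E[X | stage 1] = (2+4+7+8+11)/5 = 32/5.
E[X | stage 2] = (3+6+9+10)/4 = 7.
E[X | stage 3] = (8+11)/2 = 19/2.
By the law of total expectation,
E[X] = (1/3)·(32/5) + (1/3)·(7) + (1/3)·(19/2) = 229/30.

229/30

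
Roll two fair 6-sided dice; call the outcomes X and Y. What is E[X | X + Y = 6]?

Outcomes with X + Y = 6: (1,5), (2,4), (3,3), (4,2), (5,1), each with probability 1/36.
E[X | X + Y = 6] = (1 + 2 + 3 + 4 + 5) / 5 = 3.

3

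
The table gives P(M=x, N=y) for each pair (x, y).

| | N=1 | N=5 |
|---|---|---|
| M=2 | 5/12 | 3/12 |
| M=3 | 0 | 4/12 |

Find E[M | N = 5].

18/7

P(N = 5) = 7/12.
Σ M·P over the event = 2·(3/12) + 3·(4/12) = 3/2.
E[M | N = 5] = (3/2) / (7/12) = 18/7.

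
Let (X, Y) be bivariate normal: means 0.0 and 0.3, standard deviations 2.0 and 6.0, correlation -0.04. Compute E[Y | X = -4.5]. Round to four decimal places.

The regression of Y on X has slope ρ·σ_Y/σ_X and passes through (μ_X, μ_Y).
E[Y | X=-4.5] = 0.3 + (-0.04)·(6.0/2.0)·(-4.5 − (0.0)) = 0.3 + (-0.12)·(-4.5) = 0.8400.

0.8400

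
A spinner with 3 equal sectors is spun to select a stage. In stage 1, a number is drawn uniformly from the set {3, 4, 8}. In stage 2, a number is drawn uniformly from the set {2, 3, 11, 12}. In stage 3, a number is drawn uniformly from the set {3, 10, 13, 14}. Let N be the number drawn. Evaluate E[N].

22/3

E[N | stage 1] = (3+4+8)/3 = 5.
E[N | stage 2] = (2+3+11+12)/4 = 7.
E[N | stage 3] = (3+10+13+14)/4 = 10.
E[N] = (1/3)·(5) + (1/3)·(7) + (1/3)·(10) = 22/3.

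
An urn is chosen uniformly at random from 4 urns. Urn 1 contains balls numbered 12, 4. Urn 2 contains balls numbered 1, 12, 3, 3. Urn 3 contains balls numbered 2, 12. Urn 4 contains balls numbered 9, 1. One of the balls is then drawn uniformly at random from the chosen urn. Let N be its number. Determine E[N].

99/16

E[N | urn 1] = (12+4)/2 = 8.
E[N | urn 2] = (1+12+3+3)/4 = 19/4.
E[N | urn 3] = (2+12)/2 = 7.
E[N | urn 4] = (9+1)/2 = 5.
E[N] = (1/4)·(8) + (1/4)·(19/4) + (1/4)·(7) + (1/4)·(5) = 99/16.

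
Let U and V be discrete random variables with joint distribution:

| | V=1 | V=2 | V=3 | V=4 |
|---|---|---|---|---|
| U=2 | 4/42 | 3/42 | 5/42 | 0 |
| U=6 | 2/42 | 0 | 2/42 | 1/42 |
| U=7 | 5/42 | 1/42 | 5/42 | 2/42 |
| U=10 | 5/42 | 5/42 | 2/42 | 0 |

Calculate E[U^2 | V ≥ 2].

616/13

P(V ≥ 2) = 13/21.
Summing U^2·P(U=x,V=y) over the conditioning event gives 88/3.
E[U^2 | V ≥ 2] = (88/3) / (13/21) = 616/13.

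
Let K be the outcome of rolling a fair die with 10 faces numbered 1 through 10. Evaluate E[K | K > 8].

Given K > 8, K is equally likely to be any of {9, 10}.
E[K | K > 8] = (9 + 10) / 2 = 19/2.

19/2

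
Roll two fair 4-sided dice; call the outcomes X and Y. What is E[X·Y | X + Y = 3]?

Outcomes with X + Y = 3: (1,2), (2,1), each with probability 1/16.
E[X·Y | X + Y = 3] = (2 + 2) / 2 = 2.

2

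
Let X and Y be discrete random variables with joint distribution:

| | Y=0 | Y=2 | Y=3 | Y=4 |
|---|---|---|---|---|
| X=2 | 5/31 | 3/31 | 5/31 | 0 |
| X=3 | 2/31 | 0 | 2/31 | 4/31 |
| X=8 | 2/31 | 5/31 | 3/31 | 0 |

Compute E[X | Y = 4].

3

P(Y = 4) = 4/31.
Σ X·P over the event = 3·(4/31) = 12/31.
E[X | Y = 4] = (12/31) / (4/31) = 3.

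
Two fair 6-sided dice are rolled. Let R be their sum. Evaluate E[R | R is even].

7

P(R is even) = 1/2.
Σ over the event: 2·1/36 + 4·1/12 + 6·5/36 + 8·5/36 + 10·1/12 + 12·1/36 = 7/2.
E[R | R is even] = (7/2) / (1/2) = 7.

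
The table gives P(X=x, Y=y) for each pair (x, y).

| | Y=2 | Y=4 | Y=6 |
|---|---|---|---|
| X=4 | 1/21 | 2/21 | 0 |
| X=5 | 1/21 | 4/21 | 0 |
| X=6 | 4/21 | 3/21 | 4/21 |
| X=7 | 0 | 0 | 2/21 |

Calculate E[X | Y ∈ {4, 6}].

28/5

P(Y ∈ {4, 6}) = 5/7.
Σ X·P over the event = 4·(2/21) + 5·(4/21) + 6·(3/21) + 6·(4/21) + 7·(2/21) = 4.
E[X | Y ∈ {4, 6}] = (4) / (5/7) = 28/5.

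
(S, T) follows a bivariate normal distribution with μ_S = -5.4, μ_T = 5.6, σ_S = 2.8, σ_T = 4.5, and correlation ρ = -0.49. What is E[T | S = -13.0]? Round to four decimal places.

The regression of T on S has slope ρ·σ_T/σ_S and passes through (μ_S, μ_T).
E[T | S=-13.0] = 5.6 + (-0.49)·(4.5/2.8)·(-13.0 − (-5.4)) = 5.6 + (-0.7875)·(-7.6) = 11.5850.

11.5850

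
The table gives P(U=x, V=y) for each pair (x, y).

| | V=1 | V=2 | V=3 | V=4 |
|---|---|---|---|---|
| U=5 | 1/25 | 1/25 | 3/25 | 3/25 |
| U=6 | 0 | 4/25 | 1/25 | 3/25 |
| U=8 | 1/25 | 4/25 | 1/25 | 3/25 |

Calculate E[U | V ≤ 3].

P(V ≤ 3) = 16/25.
Σ U·P over the event = 5·(1/25) + 5·(1/25) + 5·(3/25) + 6·(4/25) + 6·(1/25) + 8·(1/25) + 8·(4/25) + 8·(1/25) = 103/25.
E[U | V ≤ 3] = (103/25) / (16/25) = 103/16.

103/16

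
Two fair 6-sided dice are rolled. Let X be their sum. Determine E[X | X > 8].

P(X > 8) = 5/18.
Σ over the event: 9·1/9 + 10·1/12 + 11·1/18 + 12·1/36 = 25/9.
E[X | X > 8] = (25/9) / (5/18) = 10.

10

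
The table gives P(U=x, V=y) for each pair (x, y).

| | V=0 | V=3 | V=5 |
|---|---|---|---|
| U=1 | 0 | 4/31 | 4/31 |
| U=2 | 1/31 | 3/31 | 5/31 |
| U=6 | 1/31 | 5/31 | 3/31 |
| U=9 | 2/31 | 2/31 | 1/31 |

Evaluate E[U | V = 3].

29/7

P(V = 3) = 14/31.
Σ U·P over the event = 1·(4/31) + 2·(3/31) + 6·(5/31) + 9·(2/31) = 58/31.
E[U | V = 3] = (58/31) / (14/31) = 29/7.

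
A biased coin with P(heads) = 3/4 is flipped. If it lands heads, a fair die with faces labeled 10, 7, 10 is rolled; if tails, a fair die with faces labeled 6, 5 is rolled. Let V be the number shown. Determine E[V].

E[V | heads] = (10+7+10)/3 = 9.
E[V | tails] = (6+5)/2 = 11/2.
E[V] = (3/4)·(9) + (1/4)·(11/2) = 65/8.

65/8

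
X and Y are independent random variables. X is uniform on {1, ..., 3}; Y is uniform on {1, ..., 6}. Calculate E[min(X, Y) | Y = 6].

2

P(Y = 6) = 1/6.
Summing min(X,Y)·P(x,y) over outcomes with Y = 6 gives 1/3.
E[min(X, Y) | Y = 6] = (1/3) / (1/6) = 2.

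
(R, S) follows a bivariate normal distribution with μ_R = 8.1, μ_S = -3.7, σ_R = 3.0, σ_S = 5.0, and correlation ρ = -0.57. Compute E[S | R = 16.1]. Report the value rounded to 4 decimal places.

The regression of S on R has slope ρ·σ_S/σ_R and passes through (μ_R, μ_S).
E[S | R=16.1] = -3.7 + (-0.57)·(5.0/3.0)·(16.1 − (8.1)) = -3.7 + (-0.95)·(8) = -11.3000.

-11.3000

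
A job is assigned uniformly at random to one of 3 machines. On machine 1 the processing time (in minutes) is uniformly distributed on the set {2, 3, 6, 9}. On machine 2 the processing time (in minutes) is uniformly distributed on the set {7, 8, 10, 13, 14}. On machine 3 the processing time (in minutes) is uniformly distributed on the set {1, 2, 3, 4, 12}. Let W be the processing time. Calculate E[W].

E[W | machine 1] = (2+3+6+9)/4 = 5.
E[W | machine 2] = (7+8+10+13+14)/5 = 52/5.
E[W | machine 3] = (1+2+3+4+12)/5 = 22/5.
By the law of total expectation,
E[W] = (1/3)·(5) + (1/3)·(52/5) + (1/3)·(22/5) = 33/5.

33/5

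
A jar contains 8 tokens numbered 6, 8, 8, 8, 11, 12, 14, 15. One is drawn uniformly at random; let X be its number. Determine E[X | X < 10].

P(X < 10) = 1/2.
Σ over the event: 6·1/8 + 8·3/8 = 15/4.
E[X | X < 10] = (15/4) / (1/2) = 15/2.

15/2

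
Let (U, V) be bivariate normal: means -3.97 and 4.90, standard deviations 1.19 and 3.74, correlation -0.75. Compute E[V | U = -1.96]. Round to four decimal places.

For a bivariate normal, E[V | U=x] = μ_V + ρ·(σ_V/σ_U)·(x − μ_U).
E[V | U=-1.96] = 4.90 + (-0.75)·(3.74/1.19)·(-1.96 − (-3.97)) = 4.90 + (-2.35714)·(2.01) = 0.1621.

0.1621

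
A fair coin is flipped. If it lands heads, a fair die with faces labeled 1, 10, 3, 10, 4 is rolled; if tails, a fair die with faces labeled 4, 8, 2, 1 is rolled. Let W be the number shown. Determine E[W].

E[W | heads] = (1+10+3+10+4)/5 = 28/5.
E[W | tails] = (4+8+2+1)/4 = 15/4.
E[W] = (1/2)·(28/5) + (1/2)·(15/4) = 187/40.

187/40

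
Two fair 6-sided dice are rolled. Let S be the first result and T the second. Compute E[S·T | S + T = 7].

P(S + T = 7) = 1/6.
Summing ST·P(x,y) over outcomes with S + T = 7 gives 14/9.
E[S·T | S + T = 7] = (14/9) / (1/6) = 28/3.

28/3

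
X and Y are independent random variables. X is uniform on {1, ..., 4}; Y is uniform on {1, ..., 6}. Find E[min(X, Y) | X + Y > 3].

P(X + Y > 3) = 7/8.
Summing min(X,Y)·P(x,y) over outcomes with X + Y > 3 gives 47/24.
E[min(X, Y) | X + Y > 3] = (47/24) / (7/8) = 47/21.

47/21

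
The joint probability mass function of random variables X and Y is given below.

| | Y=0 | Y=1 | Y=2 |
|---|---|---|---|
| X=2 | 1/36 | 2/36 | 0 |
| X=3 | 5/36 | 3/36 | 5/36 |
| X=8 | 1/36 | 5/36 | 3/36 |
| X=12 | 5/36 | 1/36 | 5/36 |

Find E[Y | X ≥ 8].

11/10

P(X ≥ 8) = 5/9.
Σ Y·P over the event = 0·(1/36) + 1·(5/36) + 2·(3/36) + 0·(5/36) + 1·(1/36) + 2·(5/36) = 11/18.
E[Y | X ≥ 8] = (11/18) / (5/9) = 11/10.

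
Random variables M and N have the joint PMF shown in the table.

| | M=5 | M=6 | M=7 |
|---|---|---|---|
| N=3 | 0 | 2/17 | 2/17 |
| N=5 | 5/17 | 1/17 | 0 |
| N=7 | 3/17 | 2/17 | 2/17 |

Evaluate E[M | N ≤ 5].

P(N ≤ 5) = 10/17.
Σ M·P over the event = 5·(5/17) + 6·(2/17) + 6·(1/17) + 7·(2/17) = 57/17.
E[M | N ≤ 5] = (57/17) / (10/17) = 57/10.

57/10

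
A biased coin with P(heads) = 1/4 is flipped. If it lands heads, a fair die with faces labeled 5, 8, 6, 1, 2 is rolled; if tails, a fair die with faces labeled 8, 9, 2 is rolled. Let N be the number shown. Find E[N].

E[N | heads] = (5+8+6+1+2)/5 = 22/5.
E[N | tails] = (8+9+2)/3 = 19/3.
E[N] = (1/4)·(22/5) + (3/4)·(19/3) = 117/20.

117/20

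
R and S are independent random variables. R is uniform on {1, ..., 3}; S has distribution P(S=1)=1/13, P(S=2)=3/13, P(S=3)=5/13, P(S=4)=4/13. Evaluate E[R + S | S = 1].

3

P(S = 1) = 1/13.
Summing (R+S)·P(x,y) over outcomes with S = 1 gives 3/13.
E[R + S | S = 1] = (3/13) / (1/13) = 3.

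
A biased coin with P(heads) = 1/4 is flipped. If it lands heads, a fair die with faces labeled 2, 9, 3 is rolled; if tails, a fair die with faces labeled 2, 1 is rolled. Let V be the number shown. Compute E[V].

E[V | heads] = (2+9+3)/3 = 14/3.
E[V | tails] = (2+1)/2 = 3/2.
By the law of total expectation,
E[V] = (1/4)·(14/3) + (3/4)·(3/2) = 55/24.

55/24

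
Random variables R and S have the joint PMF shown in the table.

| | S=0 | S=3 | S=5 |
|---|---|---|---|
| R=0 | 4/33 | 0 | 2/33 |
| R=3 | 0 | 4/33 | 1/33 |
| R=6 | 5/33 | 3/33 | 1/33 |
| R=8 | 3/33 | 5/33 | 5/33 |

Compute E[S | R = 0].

P(R = 0) = 2/11.
Σ S·P over the event = 0·(4/33) + 5·(2/33) = 10/33.
E[S | R = 0] = (10/33) / (2/11) = 5/3.

5/3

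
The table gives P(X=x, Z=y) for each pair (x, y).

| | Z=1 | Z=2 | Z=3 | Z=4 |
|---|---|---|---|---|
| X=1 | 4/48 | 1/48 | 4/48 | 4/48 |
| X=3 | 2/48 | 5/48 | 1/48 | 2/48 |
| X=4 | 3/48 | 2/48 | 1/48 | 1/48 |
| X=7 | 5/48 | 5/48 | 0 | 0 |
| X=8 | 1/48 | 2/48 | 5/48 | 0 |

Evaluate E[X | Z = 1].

P(Z = 1) = 5/16.
Σ X·P over the event = 1·(4/48) + 3·(2/48) + 4·(3/48) + 7·(5/48) + 8·(1/48) = 65/48.
E[X | Z = 1] = (65/48) / (5/16) = 13/3.

13/3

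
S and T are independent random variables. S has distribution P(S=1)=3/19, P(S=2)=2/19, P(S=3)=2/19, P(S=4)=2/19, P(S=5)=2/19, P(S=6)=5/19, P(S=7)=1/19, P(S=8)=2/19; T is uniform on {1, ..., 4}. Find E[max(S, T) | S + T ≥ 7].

133/22

P(S + T ≥ 7) = 11/19.
Summing max(S,T)·P(x,y) over outcomes with S + T ≥ 7 gives 7/2.
E[max(S, T) | S + T ≥ 7] = (7/2) / (11/19) = 133/22.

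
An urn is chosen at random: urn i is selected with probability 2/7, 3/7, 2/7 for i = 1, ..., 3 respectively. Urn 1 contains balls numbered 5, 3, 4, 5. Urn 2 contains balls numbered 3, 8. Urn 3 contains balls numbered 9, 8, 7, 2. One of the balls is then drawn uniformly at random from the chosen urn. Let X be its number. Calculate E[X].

E[X | urn 1] = (5+3+4+5)/4 = 17/4.
E[X | urn 2] = (3+8)/2 = 11/2.
E[X | urn 3] = (9+8+7+2)/4 = 13/2.
E[X] = (2/7)·(17/4) + (3/7)·(11/2) + (2/7)·(13/2) = 38/7.

38/7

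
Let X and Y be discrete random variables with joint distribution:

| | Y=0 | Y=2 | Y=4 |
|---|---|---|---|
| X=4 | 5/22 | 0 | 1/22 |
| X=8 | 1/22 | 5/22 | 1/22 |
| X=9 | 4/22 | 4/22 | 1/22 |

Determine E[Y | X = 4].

2/3

P(X = 4) = 3/11.
Σ Y·P over the event = 0·(5/22) + 4·(1/22) = 2/11.
E[Y | X = 4] = (2/11) / (3/11) = 2/3.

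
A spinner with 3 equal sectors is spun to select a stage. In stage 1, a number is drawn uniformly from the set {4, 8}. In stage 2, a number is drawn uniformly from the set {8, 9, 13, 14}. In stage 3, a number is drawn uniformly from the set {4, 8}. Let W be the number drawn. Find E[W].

23/3

E[W | stage 1] = (4+8)/2 = 6.
E[W | stage 2] = (8+9+13+14)/4 = 11.
E[W | stage 3] = (4+8)/2 = 6.
By the law of total expectation,
E[W] = (1/3)·(6) + (1/3)·(11) + (1/3)·(6) = 23/3.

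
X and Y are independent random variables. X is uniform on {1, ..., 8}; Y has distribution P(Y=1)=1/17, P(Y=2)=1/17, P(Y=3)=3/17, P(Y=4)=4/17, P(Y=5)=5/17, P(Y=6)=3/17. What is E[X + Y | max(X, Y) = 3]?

54/11

P(max(X, Y) = 3) = 11/136.
Summing (X+Y)·P(x,y) over outcomes with max(X, Y) = 3 gives 27/68.
E[X + Y | max(X, Y) = 3] = (27/68) / (11/136) = 54/11.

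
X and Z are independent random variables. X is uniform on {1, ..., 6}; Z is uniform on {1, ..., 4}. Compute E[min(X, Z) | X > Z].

15/7

P(X > Z) = 7/12.
Summing min(X,Z)·P(x,y) over outcomes with X > Z gives 5/4.
E[min(X, Z) | X > Z] = (5/4) / (7/12) = 15/7.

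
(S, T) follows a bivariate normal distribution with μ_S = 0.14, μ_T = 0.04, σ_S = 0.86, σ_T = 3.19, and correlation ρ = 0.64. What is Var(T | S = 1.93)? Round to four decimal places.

6.0080

Var(T | S=x) = (1 − ρ²)·σ_T².
Var(T | S=1.93) = (3.19)²·(1 − (0.64)²) = 10.1761·0.5904 = 6.0080.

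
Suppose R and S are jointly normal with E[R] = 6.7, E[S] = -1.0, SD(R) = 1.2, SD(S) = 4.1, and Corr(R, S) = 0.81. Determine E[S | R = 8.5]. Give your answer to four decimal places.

The regression of S on R has slope ρ·σ_S/σ_R and passes through (μ_R, μ_S).
E[S | R=8.5] = -1.0 + (0.81)·(4.1/1.2)·(8.5 − (6.7)) = -1.0 + (2.7675)·(1.8) = 3.9815.

3.9815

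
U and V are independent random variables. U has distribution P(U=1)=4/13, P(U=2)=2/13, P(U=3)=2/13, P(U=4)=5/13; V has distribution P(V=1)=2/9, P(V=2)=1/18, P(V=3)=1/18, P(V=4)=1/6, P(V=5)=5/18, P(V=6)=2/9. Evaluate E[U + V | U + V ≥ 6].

203/26

P(U + V ≥ 6) = 2/3.
Summing (U+V)·P(x,y) over outcomes with U + V ≥ 6 gives 203/39.
E[U + V | U + V ≥ 6] = (203/39) / (2/3) = 203/26.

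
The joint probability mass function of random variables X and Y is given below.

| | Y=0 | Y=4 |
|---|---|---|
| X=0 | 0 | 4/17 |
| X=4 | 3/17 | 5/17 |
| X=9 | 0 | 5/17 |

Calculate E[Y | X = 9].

P(X = 9) = 5/17.
Σ Y·P over the event = 4·(5/17) = 20/17.
E[Y | X = 9] = (20/17) / (5/17) = 4.

4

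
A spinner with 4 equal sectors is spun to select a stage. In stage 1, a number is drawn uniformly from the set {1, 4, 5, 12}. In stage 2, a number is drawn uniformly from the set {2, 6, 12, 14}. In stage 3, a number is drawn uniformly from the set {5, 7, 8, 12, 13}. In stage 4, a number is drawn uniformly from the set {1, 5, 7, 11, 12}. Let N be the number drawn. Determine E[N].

E[N | stage 1] = (1+4+5+12)/4 = 11/2.
E[N | stage 2] = (2+6+12+14)/4 = 17/2.
E[N | stage 3] = (5+7+8+12+13)/5 = 9.
E[N | stage 4] = (1+5+7+11+12)/5 = 36/5.
By the law of total expectation,
E[N] = (1/4)·(11/2) + (1/4)·(17/2) + (1/4)·(9) + (1/4)·(36/5) = 151/20.

151/20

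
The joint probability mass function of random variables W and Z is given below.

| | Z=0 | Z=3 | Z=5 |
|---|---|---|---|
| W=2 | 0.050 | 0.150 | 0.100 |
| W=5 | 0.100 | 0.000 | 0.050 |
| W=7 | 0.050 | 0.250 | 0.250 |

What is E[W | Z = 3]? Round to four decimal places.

P(Z = 3) = 0.400.
Σ W·P over the event = 2·(0.150) + 7·(0.250) = 2.050.
E[W | Z = 3] = (2.050) / (0.400) = 5.1250.

5.1250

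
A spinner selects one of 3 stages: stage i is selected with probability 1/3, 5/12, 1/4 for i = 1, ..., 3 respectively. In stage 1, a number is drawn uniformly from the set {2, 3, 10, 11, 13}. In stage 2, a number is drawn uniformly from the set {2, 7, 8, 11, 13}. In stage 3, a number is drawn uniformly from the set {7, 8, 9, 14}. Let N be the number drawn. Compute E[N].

1007/120

E[N | stage 1] = (2+3+10+11+13)/5 = 39/5.
E[N | stage 2] = (2+7+8+11+13)/5 = 41/5.
E[N | stage 3] = (7+8+9+14)/4 = 19/2.
By the law of total expectation,
E[N] = (1/3)·(39/5) + (5/12)·(41/5) + (1/4)·(19/2) = 1007/120.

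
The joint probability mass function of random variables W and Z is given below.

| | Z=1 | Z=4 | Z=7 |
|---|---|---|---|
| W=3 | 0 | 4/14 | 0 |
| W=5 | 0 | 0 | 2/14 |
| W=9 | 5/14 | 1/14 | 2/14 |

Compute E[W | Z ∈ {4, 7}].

49/9

P(Z ∈ {4, 7}) = 9/14.
Σ W·P over the event = 3·(4/14) + 5·(2/14) + 9·(1/14) + 9·(2/14) = 7/2.
E[W | Z ∈ {4, 7}] = (7/2) / (9/14) = 49/9.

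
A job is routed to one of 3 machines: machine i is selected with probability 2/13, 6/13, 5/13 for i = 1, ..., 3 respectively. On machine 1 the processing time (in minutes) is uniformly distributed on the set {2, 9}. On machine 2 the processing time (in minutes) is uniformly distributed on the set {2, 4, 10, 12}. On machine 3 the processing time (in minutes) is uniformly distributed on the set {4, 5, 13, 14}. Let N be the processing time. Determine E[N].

98/13

E[N | machine 1] = (2+9)/2 = 11/2.
E[N | machine 2] = (2+4+10+12)/4 = 7.
E[N | machine 3] = (4+5+13+14)/4 = 9.
By the law of total expectation,
E[N] = (2/13)·(11/2) + (6/13)·(7) + (5/13)·(9) = 98/13.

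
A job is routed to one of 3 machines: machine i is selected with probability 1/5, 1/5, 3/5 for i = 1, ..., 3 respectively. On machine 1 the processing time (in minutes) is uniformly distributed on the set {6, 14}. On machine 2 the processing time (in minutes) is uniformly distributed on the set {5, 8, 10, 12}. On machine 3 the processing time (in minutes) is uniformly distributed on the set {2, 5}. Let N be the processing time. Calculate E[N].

E[N | machine 1] = (6+14)/2 = 10.
E[N | machine 2] = (5+8+10+12)/4 = 35/4.
E[N | machine 3] = (2+5)/2 = 7/2.
E[N] = (1/5)·(10) + (1/5)·(35/4) + (3/5)·(7/2) = 117/20.

117/20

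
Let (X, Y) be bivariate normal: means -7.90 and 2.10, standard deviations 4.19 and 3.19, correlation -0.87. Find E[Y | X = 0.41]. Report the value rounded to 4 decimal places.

The regression of Y on X has slope ρ·σ_Y/σ_X and passes through (μ_X, μ_Y).
E[Y | X=0.41] = 2.10 + (-0.87)·(3.19/4.19)·(0.41 − (-7.90)) = 2.10 + (-0.66236)·(8.31) = -3.4042.

-3.4042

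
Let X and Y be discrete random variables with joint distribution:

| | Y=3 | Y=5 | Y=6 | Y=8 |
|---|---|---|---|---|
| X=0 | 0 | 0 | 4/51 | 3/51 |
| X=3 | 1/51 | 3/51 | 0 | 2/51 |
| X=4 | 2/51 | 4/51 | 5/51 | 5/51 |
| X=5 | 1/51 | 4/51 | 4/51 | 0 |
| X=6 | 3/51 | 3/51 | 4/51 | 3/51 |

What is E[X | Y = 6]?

P(Y = 6) = 1/3.
Σ X·P over the event = 0·(4/51) + 4·(5/51) + 5·(4/51) + 6·(4/51) = 64/51.
E[X | Y = 6] = (64/51) / (1/3) = 64/17.

64/17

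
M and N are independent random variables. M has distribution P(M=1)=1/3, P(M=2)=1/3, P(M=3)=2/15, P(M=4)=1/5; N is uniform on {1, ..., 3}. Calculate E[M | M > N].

P(M > N) = 2/5.
Summing M·P(x,y) over outcomes with M > N gives 58/45.
E[M | M > N] = (58/45) / (2/5) = 29/9.

29/9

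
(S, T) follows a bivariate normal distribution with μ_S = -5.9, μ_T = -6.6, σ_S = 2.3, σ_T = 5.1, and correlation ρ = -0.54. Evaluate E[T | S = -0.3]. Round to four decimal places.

For a bivariate normal, E[T | S=x] = μ_T + ρ·(σ_T/σ_S)·(x − μ_S).
E[T | S=-0.3] = -6.6 + (-0.54)·(5.1/2.3)·(-0.3 − (-5.9)) = -6.6 + (-1.1974)·(5.6) = -13.3054.

-13.3054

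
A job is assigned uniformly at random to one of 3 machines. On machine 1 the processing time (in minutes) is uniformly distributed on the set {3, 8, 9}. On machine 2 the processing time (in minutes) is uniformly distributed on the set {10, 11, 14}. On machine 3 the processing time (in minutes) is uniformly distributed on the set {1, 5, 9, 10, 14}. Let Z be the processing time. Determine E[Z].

392/45

E[Z | machine 1] = (3+8+9)/3 = 20/3.
E[Z | machine 2] = (10+11+14)/3 = 35/3.
E[Z | machine 3] = (1+5+9+10+14)/5 = 39/5.
E[Z] = (1/3)·(20/3) + (1/3)·(35/3) + (1/3)·(39/5) = 392/45.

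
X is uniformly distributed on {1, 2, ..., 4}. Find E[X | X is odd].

2

Given X is odd, X is equally likely to be any of {1, 3}.
E[X | X is odd] = (1 + 3) / 2 = 2.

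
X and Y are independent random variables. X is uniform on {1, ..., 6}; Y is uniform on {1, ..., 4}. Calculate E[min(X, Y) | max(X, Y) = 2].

4/3

Outcomes with max(X, Y) = 2: (1,2), (2,1), (2,2), each with probability 1/24.
E[min(X, Y) | max(X, Y) = 2] = (1 + 1 + 2) / 3 = 4/3.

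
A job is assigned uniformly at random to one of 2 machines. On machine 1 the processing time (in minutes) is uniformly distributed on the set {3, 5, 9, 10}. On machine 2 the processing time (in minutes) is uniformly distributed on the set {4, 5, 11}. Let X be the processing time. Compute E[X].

161/24

E[X | machine 1] = (3+5+9+10)/4 = 27/4.
E[X | machine 2] = (4+5+11)/3 = 20/3.
By the law of total expectation,
E[X] = (1/2)·(27/4) + (1/2)·(20/3) = 161/24.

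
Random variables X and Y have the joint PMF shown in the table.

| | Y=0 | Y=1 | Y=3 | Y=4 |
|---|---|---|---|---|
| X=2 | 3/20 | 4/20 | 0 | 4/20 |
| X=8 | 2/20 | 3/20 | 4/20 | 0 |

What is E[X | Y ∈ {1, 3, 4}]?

24/5

P(Y ∈ {1, 3, 4}) = 3/4.
Σ X·P over the event = 2·(4/20) + 2·(4/20) + 8·(3/20) + 8·(4/20) = 18/5.
E[X | Y ∈ {1, 3, 4}] = (18/5) / (3/4) = 24/5.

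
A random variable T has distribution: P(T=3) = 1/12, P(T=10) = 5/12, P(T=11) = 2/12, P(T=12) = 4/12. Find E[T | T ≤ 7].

P(T ≤ 7) = 1/12.
Σ over the event: 3·1/12 = 1/4.
E[T | T ≤ 7] = (1/4) / (1/12) = 3.

3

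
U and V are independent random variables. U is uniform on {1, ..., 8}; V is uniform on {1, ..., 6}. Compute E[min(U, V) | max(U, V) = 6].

P(max(U, V) = 6) = 11/48.
Summing min(U,V)·P(x,y) over outcomes with max(U, V) = 6 gives 3/4.
E[min(U, V) | max(U, V) = 6] = (3/4) / (11/48) = 36/11.

36/11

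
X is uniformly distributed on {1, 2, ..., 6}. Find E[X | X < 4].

2

Given X < 4, X is equally likely to be any of {1, 2, 3}.
E[X | X < 4] = (1 + 2 + 3) / 3 = 2.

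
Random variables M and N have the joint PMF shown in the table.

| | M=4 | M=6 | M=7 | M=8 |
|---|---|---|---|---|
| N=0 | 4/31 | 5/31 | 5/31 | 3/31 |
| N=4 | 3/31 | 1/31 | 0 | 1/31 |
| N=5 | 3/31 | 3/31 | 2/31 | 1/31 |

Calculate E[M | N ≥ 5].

P(N ≥ 5) = 9/31.
Σ M·P over the event = 4·(3/31) + 6·(3/31) + 7·(2/31) + 8·(1/31) = 52/31.
E[M | N ≥ 5] = (52/31) / (9/31) = 52/9.

52/9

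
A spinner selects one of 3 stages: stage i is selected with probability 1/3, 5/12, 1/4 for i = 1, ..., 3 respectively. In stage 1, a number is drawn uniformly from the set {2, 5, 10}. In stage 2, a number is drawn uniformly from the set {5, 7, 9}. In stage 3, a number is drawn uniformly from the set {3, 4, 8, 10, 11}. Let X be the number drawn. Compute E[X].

E[X | stage 1] = (2+5+10)/3 = 17/3.
E[X | stage 2] = (5+7+9)/3 = 7.
E[X | stage 3] = (3+4+8+10+11)/5 = 36/5.
By the law of total expectation,
E[X] = (1/3)·(17/3) + (5/12)·(7) + (1/4)·(36/5) = 1189/180.

1189/180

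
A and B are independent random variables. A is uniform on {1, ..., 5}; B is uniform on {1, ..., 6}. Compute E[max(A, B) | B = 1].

P(B = 1) = 1/6.
Summing max(A,B)·P(x,y) over outcomes with B = 1 gives 1/2.
E[max(A, B) | B = 1] = (1/2) / (1/6) = 3.

3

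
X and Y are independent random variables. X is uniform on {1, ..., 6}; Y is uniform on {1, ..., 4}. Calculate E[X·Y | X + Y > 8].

Outcomes with X + Y > 8: (5,4), (6,3), (6,4), each with probability 1/24.
E[X·Y | X + Y > 8] = (20 + 18 + 24) / 3 = 62/3.

62/3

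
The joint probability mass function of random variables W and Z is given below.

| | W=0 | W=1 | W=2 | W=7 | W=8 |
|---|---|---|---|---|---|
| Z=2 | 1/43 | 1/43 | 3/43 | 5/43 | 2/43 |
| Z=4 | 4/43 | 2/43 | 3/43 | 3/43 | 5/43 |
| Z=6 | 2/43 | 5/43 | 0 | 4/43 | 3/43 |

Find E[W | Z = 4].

69/17

P(Z = 4) = 17/43.
Σ W·P over the event = 0·(4/43) + 1·(2/43) + 2·(3/43) + 7·(3/43) + 8·(5/43) = 69/43.
E[W | Z = 4] = (69/43) / (17/43) = 69/17.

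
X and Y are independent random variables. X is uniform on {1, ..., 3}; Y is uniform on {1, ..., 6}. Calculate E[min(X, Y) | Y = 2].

5/3

Outcomes with Y = 2: (1,2), (2,2), (3,2), each with probability 1/18.
E[min(X, Y) | Y = 2] = (1 + 2 + 2) / 3 = 5/3.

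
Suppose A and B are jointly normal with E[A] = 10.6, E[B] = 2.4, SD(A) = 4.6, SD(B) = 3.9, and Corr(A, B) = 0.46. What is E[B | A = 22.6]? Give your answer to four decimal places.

For a bivariate normal, E[B | A=x] = μ_B + ρ·(σ_B/σ_A)·(x − μ_A).
E[B | A=22.6] = 2.4 + (0.46)·(3.9/4.6)·(22.6 − (10.6)) = 2.4 + (0.39)·(12) = 7.0800.

7.0800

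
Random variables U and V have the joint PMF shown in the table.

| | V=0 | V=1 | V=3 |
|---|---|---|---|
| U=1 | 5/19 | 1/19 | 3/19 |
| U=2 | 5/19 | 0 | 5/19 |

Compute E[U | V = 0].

P(V = 0) = 10/19.
Σ U·P over the event = 1·(5/19) + 2·(5/19) = 15/19.
E[U | V = 0] = (15/19) / (10/19) = 3/2.

3/2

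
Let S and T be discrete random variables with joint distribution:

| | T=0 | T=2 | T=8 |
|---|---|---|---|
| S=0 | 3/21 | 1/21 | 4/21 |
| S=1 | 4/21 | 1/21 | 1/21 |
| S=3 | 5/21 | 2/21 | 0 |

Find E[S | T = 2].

P(T = 2) = 4/21.
Σ S·P over the event = 0·(1/21) + 1·(1/21) + 3·(2/21) = 1/3.
E[S | T = 2] = (1/3) / (4/21) = 7/4.

7/4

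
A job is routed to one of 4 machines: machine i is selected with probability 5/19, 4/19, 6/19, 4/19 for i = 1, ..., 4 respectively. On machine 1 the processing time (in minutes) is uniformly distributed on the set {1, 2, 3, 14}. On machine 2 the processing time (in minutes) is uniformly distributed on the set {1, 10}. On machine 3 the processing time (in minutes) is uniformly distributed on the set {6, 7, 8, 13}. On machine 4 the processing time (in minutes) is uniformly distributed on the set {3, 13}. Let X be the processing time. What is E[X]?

130/19

E[X | machine 1] = (1+2+3+14)/4 = 5.
E[X | machine 2] = (1+10)/2 = 11/2.
E[X | machine 3] = (6+7+8+13)/4 = 17/2.
E[X | machine 4] = (3+13)/2 = 8.
E[X] = (5/19)·(5) + (4/19)·(11/2) + (6/19)·(17/2) + (4/19)·(8) = 130/19.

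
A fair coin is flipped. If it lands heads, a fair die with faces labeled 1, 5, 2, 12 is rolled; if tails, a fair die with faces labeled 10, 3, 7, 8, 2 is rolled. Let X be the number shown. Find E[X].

11/2

E[X | heads] = (1+5+2+12)/4 = 5.
E[X | tails] = (10+3+7+8+2)/5 = 6.
By the law of total expectation,
E[X] = (1/2)·(5) + (1/2)·(6) = 11/2.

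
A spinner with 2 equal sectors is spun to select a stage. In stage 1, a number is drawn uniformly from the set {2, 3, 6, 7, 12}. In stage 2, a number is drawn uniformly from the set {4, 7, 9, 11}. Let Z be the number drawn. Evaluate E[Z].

E[Z | stage 1] = (2+3+6+7+12)/5 = 6.
E[Z | stage 2] = (4+7+9+11)/4 = 31/4.
By the law of total expectation,
E[Z] = (1/2)·(6) + (1/2)·(31/4) = 55/8.

55/8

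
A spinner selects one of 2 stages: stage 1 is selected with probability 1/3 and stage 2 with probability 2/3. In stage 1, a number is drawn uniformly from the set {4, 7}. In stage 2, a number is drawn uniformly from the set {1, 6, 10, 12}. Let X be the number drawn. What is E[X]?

E[X | stage 1] = (4+7)/2 = 11/2.
E[X | stage 2] = (1+6+10+12)/4 = 29/4.
E[X] = (1/3)·(11/2) + (2/3)·(29/4) = 20/3.

20/3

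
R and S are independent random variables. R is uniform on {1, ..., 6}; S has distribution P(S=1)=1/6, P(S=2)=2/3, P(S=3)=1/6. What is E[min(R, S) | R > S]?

23/12

P(R > S) = 2/3.
Summing min(R,S)·P(x,y) over outcomes with R > S gives 23/18.
E[min(R, S) | R > S] = (23/18) / (2/3) = 23/12.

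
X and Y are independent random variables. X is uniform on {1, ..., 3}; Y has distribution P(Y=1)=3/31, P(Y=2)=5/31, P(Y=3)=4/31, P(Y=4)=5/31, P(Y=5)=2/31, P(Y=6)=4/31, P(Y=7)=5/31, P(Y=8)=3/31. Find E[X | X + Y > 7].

P(X + Y > 7) = 34/93.
Summing X·P(x,y) over outcomes with X + Y > 7 gives 74/93.
E[X | X + Y > 7] = (74/93) / (34/93) = 37/17.

37/17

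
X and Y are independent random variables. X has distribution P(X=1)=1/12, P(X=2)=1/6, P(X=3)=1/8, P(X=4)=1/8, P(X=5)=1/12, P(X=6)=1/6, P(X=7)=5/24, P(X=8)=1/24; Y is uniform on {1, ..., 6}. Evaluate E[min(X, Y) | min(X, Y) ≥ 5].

P(min(X, Y) ≥ 5) = 1/6.
Summing min(X,Y)·P(x,y) over outcomes with min(X, Y) ≥ 5 gives 65/72.
E[min(X, Y) | min(X, Y) ≥ 5] = (65/72) / (1/6) = 65/12.

65/12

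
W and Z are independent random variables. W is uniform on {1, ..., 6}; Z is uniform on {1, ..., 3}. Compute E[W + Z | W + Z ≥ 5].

79/12

P(W + Z ≥ 5) = 2/3.
Summing (W+Z)·P(x,y) over outcomes with W + Z ≥ 5 gives 79/18.
E[W + Z | W + Z ≥ 5] = (79/18) / (2/3) = 79/12.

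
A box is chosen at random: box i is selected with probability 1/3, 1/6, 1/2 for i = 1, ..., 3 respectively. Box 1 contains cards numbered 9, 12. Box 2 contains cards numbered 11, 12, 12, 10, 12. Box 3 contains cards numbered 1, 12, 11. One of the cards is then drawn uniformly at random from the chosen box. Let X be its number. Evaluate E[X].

E[X | box 1] = (9+12)/2 = 21/2.
E[X | box 2] = (11+12+12+10+12)/5 = 57/5.
E[X | box 3] = (1+12+11)/3 = 8.
By the law of total expectation,
E[X] = (1/3)·(21/2) + (1/6)·(57/5) + (1/2)·(8) = 47/5.

47/5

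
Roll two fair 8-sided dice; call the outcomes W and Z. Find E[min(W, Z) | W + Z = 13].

11/2

Outcomes with W + Z = 13: (5,8), (6,7), (7,6), (8,5), each with probability 1/64.
E[min(W, Z) | W + Z = 13] = (5 + 6 + 6 + 5) / 4 = 11/2.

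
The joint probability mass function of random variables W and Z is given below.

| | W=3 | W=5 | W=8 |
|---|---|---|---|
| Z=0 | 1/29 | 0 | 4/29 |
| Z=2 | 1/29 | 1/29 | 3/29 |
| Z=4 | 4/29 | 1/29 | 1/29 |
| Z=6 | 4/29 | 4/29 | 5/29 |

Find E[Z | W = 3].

P(W = 3) = 10/29.
Summing Z·P(W=x,Z=y) over the conditioning event gives 42/29.
E[Z | W = 3] = (42/29) / (10/29) = 21/5.

21/5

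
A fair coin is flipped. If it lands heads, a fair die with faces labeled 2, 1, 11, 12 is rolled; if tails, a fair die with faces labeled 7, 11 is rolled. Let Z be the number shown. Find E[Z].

E[Z | heads] = (2+1+11+12)/4 = 13/2.
E[Z | tails] = (7+11)/2 = 9.
By the law of total expectation,
E[Z] = (1/2)·(13/2) + (1/2)·(9) = 31/4.

31/4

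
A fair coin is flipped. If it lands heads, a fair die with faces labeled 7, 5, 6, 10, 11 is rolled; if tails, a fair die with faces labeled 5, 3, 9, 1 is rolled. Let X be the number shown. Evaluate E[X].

E[X | heads] = (7+5+6+10+11)/5 = 39/5.
E[X | tails] = (5+3+9+1)/4 = 9/2.
By the law of total expectation,
E[X] = (1/2)·(39/5) + (1/2)·(9/2) = 123/20.

123/20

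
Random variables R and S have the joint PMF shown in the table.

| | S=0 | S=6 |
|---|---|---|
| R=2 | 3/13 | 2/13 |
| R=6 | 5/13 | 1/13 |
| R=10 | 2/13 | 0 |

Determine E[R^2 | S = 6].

P(S = 6) = 3/13.
Σ R^2·P over the event = 4·(2/13) + 36·(1/13) = 44/13.
E[R^2 | S = 6] = (44/13) / (3/13) = 44/3.

44/3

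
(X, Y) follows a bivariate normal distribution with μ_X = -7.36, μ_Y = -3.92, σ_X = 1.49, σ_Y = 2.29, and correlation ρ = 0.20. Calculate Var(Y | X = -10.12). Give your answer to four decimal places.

5.0343

For a bivariate normal, Var(Y | X=x) = σ_Y²(1 − ρ²).
Var(Y | X=-10.12) = (2.29)²·(1 − (0.20)²) = 5.2441·0.96 = 5.0343.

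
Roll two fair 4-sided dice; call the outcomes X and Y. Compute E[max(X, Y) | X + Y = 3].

Outcomes with X + Y = 3: (1,2), (2,1), each with probability 1/16.
E[max(X, Y) | X + Y = 3] = (2 + 2) / 2 = 2.

2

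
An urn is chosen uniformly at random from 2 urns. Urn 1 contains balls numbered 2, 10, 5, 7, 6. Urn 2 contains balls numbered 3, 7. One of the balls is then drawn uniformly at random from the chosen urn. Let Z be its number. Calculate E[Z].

11/2

E[Z | urn 1] = (2+10+5+7+6)/5 = 6.
E[Z | urn 2] = (3+7)/2 = 5.
E[Z] = (1/2)·(6) + (1/2)·(5) = 11/2.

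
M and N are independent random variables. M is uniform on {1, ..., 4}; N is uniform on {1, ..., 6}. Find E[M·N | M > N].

35/6

P(M > N) = 1/4.
Summing MN·P(x,y) over outcomes with M > N gives 35/24.
E[M·N | M > N] = (35/24) / (1/4) = 35/6.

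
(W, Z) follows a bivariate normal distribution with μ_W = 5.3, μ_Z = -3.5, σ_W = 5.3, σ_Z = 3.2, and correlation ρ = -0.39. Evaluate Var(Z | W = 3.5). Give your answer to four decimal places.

The conditional variance in a bivariate normal is σ_Z²(1 − ρ²), independent of x.
Var(Z | W=3.5) = (3.2)²·(1 − (-0.39)²) = 10.24·0.8479 = 8.6825.

8.6825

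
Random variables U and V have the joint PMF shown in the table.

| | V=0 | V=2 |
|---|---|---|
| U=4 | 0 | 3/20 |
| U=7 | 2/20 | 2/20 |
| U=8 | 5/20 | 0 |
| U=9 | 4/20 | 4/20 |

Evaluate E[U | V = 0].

P(V = 0) = 11/20.
Σ U·P over the event = 7·(2/20) + 8·(5/20) + 9·(4/20) = 9/2.
E[U | V = 0] = (9/2) / (11/20) = 90/11.

90/11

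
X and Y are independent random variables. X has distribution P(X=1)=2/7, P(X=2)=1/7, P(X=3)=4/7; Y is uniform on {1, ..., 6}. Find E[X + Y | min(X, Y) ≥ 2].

P(min(X, Y) ≥ 2) = 25/42.
Summing (X+Y)·P(x,y) over outcomes with min(X, Y) ≥ 2 gives 85/21.
E[X + Y | min(X, Y) ≥ 2] = (85/21) / (25/42) = 34/5.

34/5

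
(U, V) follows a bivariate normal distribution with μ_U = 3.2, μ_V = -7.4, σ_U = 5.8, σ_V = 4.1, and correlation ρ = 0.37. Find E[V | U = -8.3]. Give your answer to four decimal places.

-10.4078

For a bivariate normal, E[V | U=x] = μ_V + ρ·(σ_V/σ_U)·(x − μ_U).
E[V | U=-8.3] = -7.4 + (0.37)·(4.1/5.8)·(-8.3 − (3.2)) = -7.4 + (0.26155)·(-11.5) = -10.4078.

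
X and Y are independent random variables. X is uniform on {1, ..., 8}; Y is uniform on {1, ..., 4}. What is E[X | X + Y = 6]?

7/2

Outcomes with X + Y = 6: (2,4), (3,3), (4,2), (5,1), each with probability 1/32.
E[X | X + Y = 6] = (2 + 3 + 4 + 5) / 4 = 7/2.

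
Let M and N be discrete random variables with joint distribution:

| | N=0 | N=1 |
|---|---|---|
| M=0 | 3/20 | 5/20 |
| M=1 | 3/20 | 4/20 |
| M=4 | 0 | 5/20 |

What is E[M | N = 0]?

1/2

P(N = 0) = 3/10.
Σ M·P over the event = 0·(3/20) + 1·(3/20) = 3/20.
E[M | N = 0] = (3/20) / (3/10) = 1/2.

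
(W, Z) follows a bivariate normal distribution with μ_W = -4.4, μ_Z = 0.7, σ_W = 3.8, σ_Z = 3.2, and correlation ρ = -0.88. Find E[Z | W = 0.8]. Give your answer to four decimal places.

-3.1535

E[Z | W=x] = μ_Z + ρ(σ_Z/σ_W)(x − μ_W) for jointly normal variables.
E[Z | W=0.8] = 0.7 + (-0.88)·(3.2/3.8)·(0.8 − (-4.4)) = 0.7 + (-0.74105)·(5.2) = -3.1535.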